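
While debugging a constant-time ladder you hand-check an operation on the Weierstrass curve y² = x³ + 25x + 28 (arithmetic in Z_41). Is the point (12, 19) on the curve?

no

y² = 19² ≡ 33; x³ + 25x + 28 = 2056 ≡ 6 (mod 41). 33 ≠ 6.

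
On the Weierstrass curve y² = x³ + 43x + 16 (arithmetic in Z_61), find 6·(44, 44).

Write P = (44, 44).
Repeated addition: build up to 6P.
2P: tangent at (44, 44): λ = (3·44² + 43)/(2·44) ≡ 56/27. 27⁻¹ ≡ 52 (mod 61) since 27·52 = 1404 ≡ 1, so λ ≡ 56·52 ≡ 45.
  x = λ² - 44 - 44 = 2025 - 88 ≡ 46; y = λ·(44 - 46) - 44 ≡ 49. → (46, 49)
3P: (46, 49) + (44, 44). λ = (44 - 49)/(44 - 46) ≡ 56/59 mod 61. 59⁻¹ ≡ 30 (mod 61), so λ ≡ 33.
  x = λ² - 46 - 44 = 1089 - 90 ≡ 23; y = λ·(46 - 23) - 49 ≡ 39. → (23, 39)
4P: (23, 39) + (44, 44). λ = (44 - 39)/(44 - 23) ≡ 5/21 mod 61. 21⁻¹ ≡ 32 (mod 61) since 21·32 = 672 ≡ 1, so λ ≡ 38.
  x = λ² - 23 - 44 = 1444 - 67 ≡ 35; y = λ·(23 - 35) - 39 ≡ 54. → (35, 54)
5P: (35, 54) + (44, 44). λ = (44 - 54)/(44 - 35) ≡ 51/9 mod 61. 9⁻¹ ≡ 34 (mod 61), so λ ≡ 26.
  x = λ² - 35 - 44 = 676 - 79 ≡ 48; y = λ·(35 - 48) - 54 ≡ 35. → (48, 35)
6P: (48, 35) + (44, 44). λ = (44 - 35)/(44 - 48) ≡ 9/57 mod 61. 57⁻¹ ≡ 15 (mod 61), so λ ≡ 13.
  x = λ² - 48 - 44 = 169 - 92 ≡ 16; y = λ·(48 - 16) - 35 ≡ 15. → (16, 15)

(16, 15)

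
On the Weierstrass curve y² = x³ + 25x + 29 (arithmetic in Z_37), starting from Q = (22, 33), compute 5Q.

(10, 13)

Repeated addition: build up to 5Q.
2Q: tangent at (22, 33): λ = (3·22² + 25)/(2·33) ≡ 34/29. 29⁻¹ ≡ 23 (mod 37) since 29·23 = 667 ≡ 1, so λ ≡ 34·23 ≡ 5.
  x = λ² - 22 - 22 = 25 - 44 ≡ 18; y = λ·(22 - 18) - 33 ≡ 24. → (18, 24)
3Q: (18, 24) + (22, 33). λ = (33 - 24)/(22 - 18) ≡ 9/4 mod 37. 4⁻¹ ≡ 28 (mod 37) since 4·28 = 112 ≡ 1, so λ ≡ 30.
  x = λ² - 18 - 22 = 900 - 40 ≡ 9; y = λ·(18 - 9) - 24 ≡ 24. → (9, 24)
4Q: (9, 24) + (22, 33). λ = (33 - 24)/(22 - 9) ≡ 9/13 mod 37. 13⁻¹ ≡ 20 (mod 37), so λ ≡ 32.
  x = λ² - 9 - 22 = 1024 - 31 ≡ 31; y = λ·(9 - 31) - 24 ≡ 12. → (31, 12)
5Q: (31, 12) + (22, 33). λ = (33 - 12)/(22 - 31) ≡ 21/28 mod 37. 28⁻¹ ≡ 4 (mod 37) since 28·4 = 112 ≡ 1, so λ ≡ 10.
  x = λ² - 31 - 22 = 100 - 53 ≡ 10; y = λ·(31 - 10) - 12 ≡ 13. → (10, 13)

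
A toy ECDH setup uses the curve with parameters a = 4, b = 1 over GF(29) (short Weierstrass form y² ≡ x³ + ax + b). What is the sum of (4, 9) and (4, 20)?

O

The two points share x = 4 and their y-coordinates satisfy 9 + 20 ≡ 0 (mod 29), so they are inverses. Their sum is the point at infinity.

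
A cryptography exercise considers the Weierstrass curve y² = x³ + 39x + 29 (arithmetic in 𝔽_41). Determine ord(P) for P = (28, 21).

2P: tangent at (28, 21): λ = (3·28² + 39)/(2·21) ≡ 13/1. 1⁻¹ ≡ 1 (mod 41) since 1·1 = 1 ≡ 1, so λ ≡ 13·1 ≡ 13.
  x = λ² - 28 - 28 = 169 - 56 ≡ 31; y = λ·(28 - 31) - 21 ≡ 22. → (31, 22)
3P: (31, 22) + (28, 21). λ = (21 - 22)/(28 - 31) ≡ 40/38 mod 41. 38⁻¹ ≡ 27 (mod 41), so λ ≡ 14.
  x = λ² - 31 - 28 = 196 - 59 ≡ 14; y = λ·(31 - 14) - 22 ≡ 11. → (14, 11)
4P: (14, 11) + (28, 21). λ = (21 - 11)/(28 - 14) ≡ 10/14 mod 41. 14⁻¹ ≡ 3 (mod 41), so λ ≡ 30.
  x = λ² - 14 - 28 = 900 - 42 ≡ 38; y = λ·(14 - 38) - 11 ≡ 7. → (38, 7)
5P: (38, 7) + (28, 21). λ = (21 - 7)/(28 - 38) ≡ 14/31 mod 41. 31⁻¹ ≡ 4 (mod 41) since 31·4 = 124 ≡ 1, so λ ≡ 15.
  x = λ² - 38 - 28 = 225 - 66 ≡ 36; y = λ·(38 - 36) - 7 ≡ 23. → (36, 23)
6P: (36, 23) + (28, 21). λ = (21 - 23)/(28 - 36) ≡ 39/33 mod 41. 33⁻¹ ≡ 5 (mod 41), so λ ≡ 31.
  x = λ² - 36 - 28 = 961 - 64 ≡ 36; y = λ·(36 - 36) - 23 ≡ 18. → (36, 18)
7P: (36, 18) + (28, 21). λ = (21 - 18)/(28 - 36) ≡ 3/33 mod 41. 33⁻¹ ≡ 5 (mod 41), so λ ≡ 15.
  x = λ² - 36 - 28 = 225 - 64 ≡ 38; y = λ·(36 - 38) - 18 ≡ 34. → (38, 34)
8P: (38, 34) + (28, 21). λ = (21 - 34)/(28 - 38) ≡ 28/31 mod 41. 31⁻¹ ≡ 4 (mod 41), so λ ≡ 30.
  x = λ² - 38 - 28 = 900 - 66 ≡ 14; y = λ·(38 - 14) - 34 ≡ 30. → (14, 30)
9P: (14, 30) + (28, 21). λ = (21 - 30)/(28 - 14) ≡ 32/14 mod 41. 14⁻¹ ≡ 3 (mod 41), so λ ≡ 14.
  x = λ² - 14 - 28 = 196 - 42 ≡ 31; y = λ·(14 - 31) - 30 ≡ 19. → (31, 19)
10P: (31, 19) + (28, 21). λ = (21 - 19)/(28 - 31) ≡ 2/38 mod 41. 38⁻¹ ≡ 27 (mod 41) since 38·27 = 1026 ≡ 1, so λ ≡ 13.
  x = λ² - 31 - 28 = 169 - 59 ≡ 28; y = λ·(31 - 28) - 19 ≡ 20. → (28, 20)
11P: (28, 20) + (28, 21): same x and y₁ ≡ -y₂, so the sum is ∞.
11P = ∞, so the order is 11.

11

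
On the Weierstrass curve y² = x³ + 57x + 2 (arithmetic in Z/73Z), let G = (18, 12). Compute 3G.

(15, 61)

Repeated addition: build up to 3G.
2G: tangent at (18, 12): λ = (3·18² + 57)/(2·12) ≡ 7/24. 24⁻¹ ≡ 70 (mod 73), so λ ≡ 7·70 ≡ 52.
  x = λ² - 18 - 18 = 2704 - 36 ≡ 40; y = λ·(18 - 40) - 12 ≡ 12. → (40, 12)
3G: (40, 12) + (18, 12). λ = (12 - 12)/(18 - 40) ≡ 0/51 mod 73. 51⁻¹ ≡ 63 (mod 73), so λ ≡ 0.
  x = λ² - 40 - 18 = 0 - 58 ≡ 15; y = λ·(40 - 15) - 12 ≡ 61. → (15, 61)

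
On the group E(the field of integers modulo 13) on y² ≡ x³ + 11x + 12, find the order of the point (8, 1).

2P: tangent at (8, 1): λ = (3·8² + 11)/(2·1) ≡ 8/2. 2⁻¹ ≡ 7 (mod 13) since 2·7 = 14 ≡ 1, so λ ≡ 8·7 ≡ 4.
  x = λ² - 8 - 8 = 16 - 16 ≡ 0; y = λ·(8 - 0) - 1 ≡ 5. → (0, 5)
3P: (0, 5) + (8, 1). λ = (1 - 5)/(8 - 0) ≡ 9/8 mod 13. 8⁻¹ ≡ 5 (mod 13) since 8·5 = 40 ≡ 1, so λ ≡ 6.
  x = λ² - 0 - 8 = 36 - 8 ≡ 2; y = λ·(0 - 2) - 5 ≡ 9. → (2, 9)
4P: (2, 9) + (8, 1). λ = (1 - 9)/(8 - 2) ≡ 5/6 mod 13. 6⁻¹ ≡ 11 (mod 13) since 6·11 = 66 ≡ 1, so λ ≡ 3.
  x = λ² - 2 - 8 = 9 - 10 ≡ 12; y = λ·(2 - 12) - 9 ≡ 0. → (12, 0)
5P: (12, 0) + (8, 1). λ = (1 - 0)/(8 - 12) ≡ 1/9 mod 13. 9⁻¹ ≡ 3 (mod 13), so λ ≡ 3.
  x = λ² - 12 - 8 = 9 - 20 ≡ 2; y = λ·(12 - 2) - 0 ≡ 4. → (2, 4)
6P: (2, 4) + (8, 1). λ = (1 - 4)/(8 - 2) ≡ 10/6 mod 13. 6⁻¹ ≡ 11 (mod 13) since 6·11 = 66 ≡ 1, so λ ≡ 6.
  x = λ² - 2 - 8 = 36 - 10 ≡ 0; y = λ·(2 - 0) - 4 ≡ 8. → (0, 8)
7P: (0, 8) + (8, 1). λ = (1 - 8)/(8 - 0) ≡ 6/8 mod 13. 8⁻¹ ≡ 5 (mod 13) since 8·5 = 40 ≡ 1, so λ ≡ 4.
  x = λ² - 0 - 8 = 16 - 8 ≡ 8; y = λ·(0 - 8) - 8 ≡ 12. → (8, 12)
8P: (8, 12) + (8, 1): same x and y₁ ≡ -y₂, so the sum is the point at infinity.
8P = the point at infinity, so the order is 8.

8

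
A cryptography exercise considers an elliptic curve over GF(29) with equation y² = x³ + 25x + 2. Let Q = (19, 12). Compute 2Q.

(11, 19)

tangent at (19, 12): λ = (3·19² + 25)/(2·12) ≡ 6/24. 24⁻¹ ≡ 23 (mod 29), so λ ≡ 6·23 ≡ 22.
  x = λ² - 19 - 19 = 484 - 38 ≡ 11; y = λ·(19 - 11) - 12 ≡ 19. → (11, 19)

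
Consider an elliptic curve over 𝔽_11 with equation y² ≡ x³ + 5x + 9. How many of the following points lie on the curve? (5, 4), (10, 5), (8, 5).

(5, 4): 4² ≡ 5, rhs ≡ 5 → on.
(10, 5): 5² ≡ 3, rhs ≡ 3 → on.
(8, 5): 5² ≡ 3, rhs ≡ 0 → off.

2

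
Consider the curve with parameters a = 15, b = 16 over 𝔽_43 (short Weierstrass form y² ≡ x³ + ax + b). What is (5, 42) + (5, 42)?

(37, 22)

tangent at (5, 42): λ = (3·5² + 15)/(2·42) ≡ 4/41. 41⁻¹ ≡ 21 (mod 43), so λ ≡ 4·21 ≡ 41.
  x = λ² - 5 - 5 = 1681 - 10 ≡ 37; y = λ·(5 - 37) - 42 ≡ 22. → (37, 22)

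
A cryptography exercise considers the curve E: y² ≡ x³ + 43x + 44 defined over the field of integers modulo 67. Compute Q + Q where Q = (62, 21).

tangent at (62, 21): λ = (3·62² + 43)/(2·21) ≡ 51/42. 42⁻¹ ≡ 8 (mod 67) since 42·8 = 336 ≡ 1, so λ ≡ 51·8 ≡ 6.
  x = λ² - 62 - 62 = 36 - 124 ≡ 46; y = λ·(62 - 46) - 21 ≡ 8. → (46, 8)

(46, 8)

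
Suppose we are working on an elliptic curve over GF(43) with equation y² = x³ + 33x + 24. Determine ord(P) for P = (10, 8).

5

2P: tangent at (10, 8): λ = (3·10² + 33)/(2·8) ≡ 32/16. 16⁻¹ ≡ 35 (mod 43), so λ ≡ 32·35 ≡ 2.
  x = λ² - 10 - 10 = 4 - 20 ≡ 27; y = λ·(10 - 27) - 8 ≡ 1. → (27, 1)
3P: (27, 1) + (10, 8). λ = (8 - 1)/(10 - 27) ≡ 7/26 mod 43. 26⁻¹ ≡ 5 (mod 43) since 26·5 = 130 ≡ 1, so λ ≡ 35.
  x = λ² - 27 - 10 = 1225 - 37 ≡ 27; y = λ·(27 - 27) - 1 ≡ 42. → (27, 42)
4P: (27, 42) + (10, 8). λ = (8 - 42)/(10 - 27) ≡ 9/26 mod 43. 26⁻¹ ≡ 5 (mod 43) since 26·5 = 130 ≡ 1, so λ ≡ 2.
  x = λ² - 27 - 10 = 4 - 37 ≡ 10; y = λ·(27 - 10) - 42 ≡ 35. → (10, 35)
5P: (10, 35) + (10, 8): same x and y₁ ≡ -y₂, so the sum is O.
5P = O, so the order is 5.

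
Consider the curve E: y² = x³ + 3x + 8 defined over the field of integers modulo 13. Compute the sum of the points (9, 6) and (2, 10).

(9, 6) + (2, 10). λ = (10 - 6)/(2 - 9) ≡ 4/6 mod 13. 6⁻¹ ≡ 11 (mod 13), so λ ≡ 5.
  x = λ² - 9 - 2 = 25 - 11 ≡ 1; y = λ·(9 - 1) - 6 ≡ 8. → (1, 8)

(1, 8)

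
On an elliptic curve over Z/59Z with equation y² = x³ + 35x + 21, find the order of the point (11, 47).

4

2P: tangent at (11, 47): λ = (3·11² + 35)/(2·47) ≡ 44/35. 35⁻¹ ≡ 27 (mod 59), so λ ≡ 44·27 ≡ 8.
  x = λ² - 11 - 11 = 64 - 22 ≡ 42; y = λ·(11 - 42) - 47 ≡ 0. → (42, 0)
3P: (42, 0) + (11, 47). λ = (47 - 0)/(11 - 42) ≡ 47/28 mod 59. 28⁻¹ ≡ 19 (mod 59), so λ ≡ 8.
  x = λ² - 42 - 11 = 64 - 53 ≡ 11; y = λ·(42 - 11) - 0 ≡ 12. → (11, 12)
4P: (11, 12) + (11, 47): same x and y₁ ≡ -y₂, so the sum is 𝒪.
4P = 𝒪, so the order is 4.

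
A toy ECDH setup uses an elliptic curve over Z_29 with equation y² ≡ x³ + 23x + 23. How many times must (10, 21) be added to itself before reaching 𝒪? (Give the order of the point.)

11

2P: tangent at (10, 21): λ = (3·10² + 23)/(2·21) ≡ 4/13. 13⁻¹ ≡ 9 (mod 29), so λ ≡ 4·9 ≡ 7.
  x = λ² - 10 - 10 = 49 - 20 ≡ 0; y = λ·(10 - 0) - 21 ≡ 20. → (0, 20)
3P: (0, 20) + (10, 21). λ = (21 - 20)/(10 - 0) ≡ 1/10 mod 29. 10⁻¹ ≡ 3 (mod 29), so λ ≡ 3.
  x = λ² - 0 - 10 = 9 - 10 ≡ 28; y = λ·(0 - 28) - 20 ≡ 12. → (28, 12)
4P: (28, 12) + (10, 21). λ = (21 - 12)/(10 - 28) ≡ 9/11 mod 29. 11⁻¹ ≡ 8 (mod 29), so λ ≡ 14.
  x = λ² - 28 - 10 = 196 - 38 ≡ 13; y = λ·(28 - 13) - 12 ≡ 24. → (13, 24)
5P: (13, 24) + (10, 21). λ = (21 - 24)/(10 - 13) ≡ 26/26 mod 29. 26⁻¹ ≡ 19 (mod 29), so λ ≡ 1.
  x = λ² - 13 - 10 = 1 - 23 ≡ 7; y = λ·(13 - 7) - 24 ≡ 11. → (7, 11)
6P: (7, 11) + (10, 21). λ = (21 - 11)/(10 - 7) ≡ 10/3 mod 29. 3⁻¹ ≡ 10 (mod 29), so λ ≡ 13.
  x = λ² - 7 - 10 = 169 - 17 ≡ 7; y = λ·(7 - 7) - 11 ≡ 18. → (7, 18)
7P: (7, 18) + (10, 21). λ = (21 - 18)/(10 - 7) ≡ 3/3 mod 29. 3⁻¹ ≡ 10 (mod 29) since 3·10 = 30 ≡ 1, so λ ≡ 1.
  x = λ² - 7 - 10 = 1 - 17 ≡ 13; y = λ·(7 - 13) - 18 ≡ 5. → (13, 5)
8P: (13, 5) + (10, 21). λ = (21 - 5)/(10 - 13) ≡ 16/26 mod 29. 26⁻¹ ≡ 19 (mod 29) since 26·19 = 494 ≡ 1, so λ ≡ 14.
  x = λ² - 13 - 10 = 196 - 23 ≡ 28; y = λ·(13 - 28) - 5 ≡ 17. → (28, 17)
9P: (28, 17) + (10, 21). λ = (21 - 17)/(10 - 28) ≡ 4/11 mod 29. 11⁻¹ ≡ 8 (mod 29), so λ ≡ 3.
  x = λ² - 28 - 10 = 9 - 38 ≡ 0; y = λ·(28 - 0) - 17 ≡ 9. → (0, 9)
10P: (0, 9) + (10, 21). λ = (21 - 9)/(10 - 0) ≡ 12/10 mod 29. 10⁻¹ ≡ 3 (mod 29), so λ ≡ 7.
  x = λ² - 0 - 10 = 49 - 10 ≡ 10; y = λ·(0 - 10) - 9 ≡ 8. → (10, 8)
11P: (10, 8) + (10, 21): same x and y₁ ≡ -y₂, so the sum is 𝒪.
11P = 𝒪, so the order is 11.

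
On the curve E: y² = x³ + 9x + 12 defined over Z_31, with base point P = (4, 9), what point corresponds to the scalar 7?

(12, 9)

Repeated addition: build up to 7P.
2P: tangent at (4, 9): λ = (3·4² + 9)/(2·9) ≡ 26/18. 18⁻¹ ≡ 19 (mod 31), so λ ≡ 26·19 ≡ 29.
  x = λ² - 4 - 4 = 841 - 8 ≡ 27; y = λ·(4 - 27) - 9 ≡ 6. → (27, 6)
3P: (27, 6) + (4, 9). λ = (9 - 6)/(4 - 27) ≡ 3/8 mod 31. 8⁻¹ ≡ 4 (mod 31), so λ ≡ 12.
  x = λ² - 27 - 4 = 144 - 31 ≡ 20; y = λ·(27 - 20) - 6 ≡ 16. → (20, 16)
4P: (20, 16) + (4, 9). λ = (9 - 16)/(4 - 20) ≡ 24/15 mod 31. 15⁻¹ ≡ 29 (mod 31) since 15·29 = 435 ≡ 1, so λ ≡ 14.
  x = λ² - 20 - 4 = 196 - 24 ≡ 17; y = λ·(20 - 17) - 16 ≡ 26. → (17, 26)
5P: (17, 26) + (4, 9). λ = (9 - 26)/(4 - 17) ≡ 14/18 mod 31. 18⁻¹ ≡ 19 (mod 31) since 18·19 = 342 ≡ 1, so λ ≡ 18.
  x = λ² - 17 - 4 = 324 - 21 ≡ 24; y = λ·(17 - 24) - 26 ≡ 3. → (24, 3)
6P: (24, 3) + (4, 9). λ = (9 - 3)/(4 - 24) ≡ 6/11 mod 31. 11⁻¹ ≡ 17 (mod 31), so λ ≡ 9.
  x = λ² - 24 - 4 = 81 - 28 ≡ 22; y = λ·(24 - 22) - 3 ≡ 15. → (22, 15)
7P: (22, 15) + (4, 9). λ = (9 - 15)/(4 - 22) ≡ 25/13 mod 31. 13⁻¹ ≡ 12 (mod 31), so λ ≡ 21.
  x = λ² - 22 - 4 = 441 - 26 ≡ 12; y = λ·(22 - 12) - 15 ≡ 9. → (12, 9)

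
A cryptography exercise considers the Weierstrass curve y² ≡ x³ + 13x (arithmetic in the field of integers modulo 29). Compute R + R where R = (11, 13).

(20, 13)

tangent at (11, 13): λ = (3·11² + 13)/(2·13) ≡ 28/26. 26⁻¹ ≡ 19 (mod 29), so λ ≡ 28·19 ≡ 10.
  x = λ² - 11 - 11 = 100 - 22 ≡ 20; y = λ·(11 - 20) - 13 ≡ 13. → (20, 13)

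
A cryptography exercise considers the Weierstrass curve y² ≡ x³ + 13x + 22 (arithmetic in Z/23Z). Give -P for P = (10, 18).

(10, 5)

-(10, 18) = (10, -18 mod 23) = (10, 5).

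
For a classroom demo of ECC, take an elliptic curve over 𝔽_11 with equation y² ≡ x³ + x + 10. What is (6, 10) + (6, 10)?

tangent at (6, 10): λ = (3·6² + 1)/(2·10) ≡ 10/9. 9⁻¹ ≡ 5 (mod 11) since 9·5 = 45 ≡ 1, so λ ≡ 10·5 ≡ 6.
  x = λ² - 6 - 6 = 36 - 12 ≡ 2; y = λ·(6 - 2) - 10 ≡ 3. → (2, 3)

(2, 3)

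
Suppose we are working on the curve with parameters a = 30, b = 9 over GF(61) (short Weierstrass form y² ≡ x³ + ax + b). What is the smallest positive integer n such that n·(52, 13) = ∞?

2P: tangent at (52, 13): λ = (3·52² + 30)/(2·13) ≡ 29/26. 26⁻¹ ≡ 54 (mod 61), so λ ≡ 29·54 ≡ 41.
  x = λ² - 52 - 52 = 1681 - 104 ≡ 52; y = λ·(52 - 52) - 13 ≡ 48. → (52, 48)
3P: (52, 48) + (52, 13): same x and y₁ ≡ -y₂, so the sum is ∞.
3P = ∞, so the order is 3.

3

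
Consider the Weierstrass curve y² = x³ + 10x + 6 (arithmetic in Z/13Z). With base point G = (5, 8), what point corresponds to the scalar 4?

Repeated addition: build up to 4G.
2G: tangent at (5, 8): λ = (3·5² + 10)/(2·8) ≡ 7/3. 3⁻¹ ≡ 9 (mod 13), so λ ≡ 7·9 ≡ 11.
  x = λ² - 5 - 5 = 121 - 10 ≡ 7; y = λ·(5 - 7) - 8 ≡ 9. → (7, 9)
3G: (7, 9) + (5, 8). λ = (8 - 9)/(5 - 7) ≡ 12/11 mod 13. 11⁻¹ ≡ 6 (mod 13) since 11·6 = 66 ≡ 1, so λ ≡ 7.
  x = λ² - 7 - 5 = 49 - 12 ≡ 11; y = λ·(7 - 11) - 9 ≡ 2. → (11, 2)
4G: (11, 2) + (5, 8). λ = (8 - 2)/(5 - 11) ≡ 6/7 mod 13. 7⁻¹ ≡ 2 (mod 13), so λ ≡ 12.
  x = λ² - 11 - 5 = 144 - 16 ≡ 11; y = λ·(11 - 11) - 2 ≡ 11. → (11, 11)

(11, 11)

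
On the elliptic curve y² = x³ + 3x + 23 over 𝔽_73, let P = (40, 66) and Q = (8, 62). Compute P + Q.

(40, 66) + (8, 62). λ = (62 - 66)/(8 - 40) ≡ 69/41 mod 73. 41⁻¹ ≡ 57 (mod 73), so λ ≡ 64.
  x = λ² - 40 - 8 = 4096 - 48 ≡ 33; y = λ·(40 - 33) - 66 ≡ 17. → (33, 17)

(33, 17)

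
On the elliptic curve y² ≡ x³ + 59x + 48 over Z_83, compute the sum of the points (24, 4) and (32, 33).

(24, 4) + (32, 33). λ = (33 - 4)/(32 - 24) ≡ 29/8 mod 83. 8⁻¹ ≡ 52 (mod 83) since 8·52 = 416 ≡ 1, so λ ≡ 14.
  x = λ² - 24 - 32 = 196 - 56 ≡ 57; y = λ·(24 - 57) - 4 ≡ 32. → (57, 32)

(57, 32)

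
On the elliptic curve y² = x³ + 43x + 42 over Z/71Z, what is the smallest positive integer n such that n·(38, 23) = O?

2P: tangent at (38, 23): λ = (3·38² + 43)/(2·23) ≡ 44/46. 46⁻¹ ≡ 17 (mod 71), so λ ≡ 44·17 ≡ 38.
  x = λ² - 38 - 38 = 1444 - 76 ≡ 19; y = λ·(38 - 19) - 23 ≡ 60. → (19, 60)
3P: (19, 60) + (38, 23). λ = (23 - 60)/(38 - 19) ≡ 34/19 mod 71. 19⁻¹ ≡ 15 (mod 71) since 19·15 = 285 ≡ 1, so λ ≡ 13.
  x = λ² - 19 - 38 = 169 - 57 ≡ 41; y = λ·(19 - 41) - 60 ≡ 9. → (41, 9)
4P: (41, 9) + (38, 23). λ = (23 - 9)/(38 - 41) ≡ 14/68 mod 71. 68⁻¹ ≡ 47 (mod 71), so λ ≡ 19.
  x = λ² - 41 - 38 = 361 - 79 ≡ 69; y = λ·(41 - 69) - 9 ≡ 27. → (69, 27)
5P: (69, 27) + (38, 23). λ = (23 - 27)/(38 - 69) ≡ 67/40 mod 71. 40⁻¹ ≡ 16 (mod 71), so λ ≡ 7.
  x = λ² - 69 - 38 = 49 - 107 ≡ 13; y = λ·(69 - 13) - 27 ≡ 10. → (13, 10)
6P: (13, 10) + (38, 23). λ = (23 - 10)/(38 - 13) ≡ 13/25 mod 71. 25⁻¹ ≡ 54 (mod 71), so λ ≡ 63.
  x = λ² - 13 - 38 = 3969 - 51 ≡ 13; y = λ·(13 - 13) - 10 ≡ 61. → (13, 61)
7P: (13, 61) + (38, 23). λ = (23 - 61)/(38 - 13) ≡ 33/25 mod 71. 25⁻¹ ≡ 54 (mod 71) since 25·54 = 1350 ≡ 1, so λ ≡ 7.
  x = λ² - 13 - 38 = 49 - 51 ≡ 69; y = λ·(13 - 69) - 61 ≡ 44. → (69, 44)
8P: (69, 44) + (38, 23). λ = (23 - 44)/(38 - 69) ≡ 50/40 mod 71. 40⁻¹ ≡ 16 (mod 71), so λ ≡ 19.
  x = λ² - 69 - 38 = 361 - 107 ≡ 41; y = λ·(69 - 41) - 44 ≡ 62. → (41, 62)
9P: (41, 62) + (38, 23). λ = (23 - 62)/(38 - 41) ≡ 32/68 mod 71. 68⁻¹ ≡ 47 (mod 71) since 68·47 = 3196 ≡ 1, so λ ≡ 13.
  x = λ² - 41 - 38 = 169 - 79 ≡ 19; y = λ·(41 - 19) - 62 ≡ 11. → (19, 11)
10P: (19, 11) + (38, 23). λ = (23 - 11)/(38 - 19) ≡ 12/19 mod 71. 19⁻¹ ≡ 15 (mod 71), so λ ≡ 38.
  x = λ² - 19 - 38 = 1444 - 57 ≡ 38; y = λ·(19 - 38) - 11 ≡ 48. → (38, 48)
11P: (38, 48) + (38, 23): same x and y₁ ≡ -y₂, so the sum is O.
11P = O, so the order is 11.

11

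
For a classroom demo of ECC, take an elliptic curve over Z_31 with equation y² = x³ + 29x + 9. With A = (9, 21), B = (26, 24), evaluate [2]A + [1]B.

(5, 0)

First 2A:
Repeated addition: build up to 2A.
2A: tangent at (9, 21): λ = (3·9² + 29)/(2·21) ≡ 24/11. 11⁻¹ ≡ 17 (mod 31) since 11·17 = 187 ≡ 1, so λ ≡ 24·17 ≡ 5.
  x = λ² - 9 - 9 = 25 - 18 ≡ 7; y = λ·(9 - 7) - 21 ≡ 20. → (7, 20)
2A = (7, 20).
Finally 2A + B:
(7, 20) + (26, 24). λ = (24 - 20)/(26 - 7) ≡ 4/19 mod 31. 19⁻¹ ≡ 18 (mod 31), so λ ≡ 10.
  x = λ² - 7 - 26 = 100 - 33 ≡ 5; y = λ·(7 - 5) - 20 ≡ 0. → (5, 0)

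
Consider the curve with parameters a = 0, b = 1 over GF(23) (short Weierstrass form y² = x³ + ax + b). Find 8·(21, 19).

Write Q = (21, 19).
Repeated addition: build up to 8Q.
2Q: tangent at (21, 19): λ = (3·21² + 0)/(2·19) ≡ 12/15. 15⁻¹ ≡ 20 (mod 23), so λ ≡ 12·20 ≡ 10.
  x = λ² - 21 - 21 = 100 - 42 ≡ 12; y = λ·(21 - 12) - 19 ≡ 2. → (12, 2)
3Q: (12, 2) + (21, 19). λ = (19 - 2)/(21 - 12) ≡ 17/9 mod 23. 9⁻¹ ≡ 18 (mod 23), so λ ≡ 7.
  x = λ² - 12 - 21 = 49 - 33 ≡ 16; y = λ·(12 - 16) - 2 ≡ 16. → (16, 16)
4Q: (16, 16) + (21, 19). λ = (19 - 16)/(21 - 16) ≡ 3/5 mod 23. 5⁻¹ ≡ 14 (mod 23) since 5·14 = 70 ≡ 1, so λ ≡ 19.
  x = λ² - 16 - 21 = 361 - 37 ≡ 2; y = λ·(16 - 2) - 16 ≡ 20. → (2, 20)
5Q: (2, 20) + (21, 19). λ = (19 - 20)/(21 - 2) ≡ 22/19 mod 23. 19⁻¹ ≡ 17 (mod 23), so λ ≡ 6.
  x = λ² - 2 - 21 = 36 - 23 ≡ 13; y = λ·(2 - 13) - 20 ≡ 6. → (13, 6)
6Q: (13, 6) + (21, 19). λ = (19 - 6)/(21 - 13) ≡ 13/8 mod 23. 8⁻¹ ≡ 3 (mod 23), so λ ≡ 16.
  x = λ² - 13 - 21 = 256 - 34 ≡ 15; y = λ·(13 - 15) - 6 ≡ 8. → (15, 8)
7Q: (15, 8) + (21, 19). λ = (19 - 8)/(21 - 15) ≡ 11/6 mod 23. 6⁻¹ ≡ 4 (mod 23) since 6·4 = 24 ≡ 1, so λ ≡ 21.
  x = λ² - 15 - 21 = 441 - 36 ≡ 14; y = λ·(15 - 14) - 8 ≡ 13. → (14, 13)
8Q: (14, 13) + (21, 19). λ = (19 - 13)/(21 - 14) ≡ 6/7 mod 23. 7⁻¹ ≡ 10 (mod 23) since 7·10 = 70 ≡ 1, so λ ≡ 14.
  x = λ² - 14 - 21 = 196 - 35 ≡ 0; y = λ·(14 - 0) - 13 ≡ 22. → (0, 22)

(0, 22)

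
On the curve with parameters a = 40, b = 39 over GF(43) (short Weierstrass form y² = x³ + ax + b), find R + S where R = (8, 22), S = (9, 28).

(19, 41)

(8, 22) + (9, 28). λ = (28 - 22)/(9 - 8) ≡ 6/1 mod 43. 1⁻¹ ≡ 1 (mod 43), so λ ≡ 6.
  x = λ² - 8 - 9 = 36 - 17 ≡ 19; y = λ·(8 - 19) - 22 ≡ 41. → (19, 41)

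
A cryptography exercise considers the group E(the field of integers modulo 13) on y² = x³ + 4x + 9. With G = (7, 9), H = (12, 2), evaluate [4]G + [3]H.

(1, 1)

First 4G:
Double-and-add on 4 = (100)₂. Start with G = (7, 9) for the leading 1-bit.
double: tangent at (7, 9): λ = (3·7² + 4)/(2·9) ≡ 8/5. 5⁻¹ ≡ 8 (mod 13) since 5·8 = 40 ≡ 1, so λ ≡ 8·8 ≡ 12.
  x = λ² - 7 - 7 = 144 - 14 ≡ 0; y = λ·(7 - 0) - 9 ≡ 10. → (0, 10)
double: tangent at (0, 10): λ = (3·0² + 4)/(2·10) ≡ 4/7. 7⁻¹ ≡ 2 (mod 13), so λ ≡ 4·2 ≡ 8.
  x = λ² - 0 - 0 = 64 - 0 ≡ 12; y = λ·(0 - 12) - 10 ≡ 11. → (12, 11)
4G = (12, 11).
Next 3H:
Repeated addition: build up to 3H.
2H: tangent at (12, 2): λ = (3·12² + 4)/(2·2) ≡ 7/4. 4⁻¹ ≡ 10 (mod 13), so λ ≡ 7·10 ≡ 5.
  x = λ² - 12 - 12 = 25 - 24 ≡ 1; y = λ·(12 - 1) - 2 ≡ 1. → (1, 1)
3H: (1, 1) + (12, 2). λ = (2 - 1)/(12 - 1) ≡ 1/11 mod 13. 11⁻¹ ≡ 6 (mod 13), so λ ≡ 6.
  x = λ² - 1 - 12 = 36 - 13 ≡ 10; y = λ·(1 - 10) - 1 ≡ 10. → (10, 10)
3H = (10, 10).
Finally 4G + 3H:
(12, 11) + (10, 10). λ = (10 - 11)/(10 - 12) ≡ 12/11 mod 13. 11⁻¹ ≡ 6 (mod 13) since 11·6 = 66 ≡ 1, so λ ≡ 7.
  x = λ² - 12 - 10 = 49 - 22 ≡ 1; y = λ·(12 - 1) - 11 ≡ 1. → (1, 1)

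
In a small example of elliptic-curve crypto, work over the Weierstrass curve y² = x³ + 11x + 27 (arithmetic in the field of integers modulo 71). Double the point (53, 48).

(2, 46)

tangent at (53, 48): λ = (3·53² + 11)/(2·48) ≡ 60/25. 25⁻¹ ≡ 54 (mod 71), so λ ≡ 60·54 ≡ 45.
  x = λ² - 53 - 53 = 2025 - 106 ≡ 2; y = λ·(53 - 2) - 48 ≡ 46. → (2, 46)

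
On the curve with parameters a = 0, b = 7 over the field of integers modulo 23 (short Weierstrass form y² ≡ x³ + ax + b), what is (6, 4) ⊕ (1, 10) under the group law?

(11, 2)

(6, 4) + (1, 10). λ = (10 - 4)/(1 - 6) ≡ 6/18 mod 23. 18⁻¹ ≡ 9 (mod 23), so λ ≡ 8.
  x = λ² - 6 - 1 = 64 - 7 ≡ 11; y = λ·(6 - 11) - 4 ≡ 2. → (11, 2)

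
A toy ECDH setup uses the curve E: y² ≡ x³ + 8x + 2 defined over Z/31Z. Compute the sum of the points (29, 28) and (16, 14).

(29, 28) + (16, 14). λ = (14 - 28)/(16 - 29) ≡ 17/18 mod 31. 18⁻¹ ≡ 19 (mod 31) since 18·19 = 342 ≡ 1, so λ ≡ 13.
  x = λ² - 29 - 16 = 169 - 45 ≡ 0; y = λ·(29 - 0) - 28 ≡ 8. → (0, 8)

(0, 8)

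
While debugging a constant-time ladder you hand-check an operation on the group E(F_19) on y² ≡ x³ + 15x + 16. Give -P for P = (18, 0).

(18, 0)

-(18, 0) = (18, -0 mod 19) = (18, 0).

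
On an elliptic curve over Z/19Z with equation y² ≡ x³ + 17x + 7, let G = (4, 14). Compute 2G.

tangent at (4, 14): λ = (3·4² + 17)/(2·14) ≡ 8/9. 9⁻¹ ≡ 17 (mod 19), so λ ≡ 8·17 ≡ 3.
  x = λ² - 4 - 4 = 9 - 8 ≡ 1; y = λ·(4 - 1) - 14 ≡ 14. → (1, 14)

(1, 14)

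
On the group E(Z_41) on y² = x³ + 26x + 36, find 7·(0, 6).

Write P = (0, 6).
Repeated addition: build up to 7P.
2P: tangent at (0, 6): λ = (3·0² + 26)/(2·6) ≡ 26/12. 12⁻¹ ≡ 24 (mod 41), so λ ≡ 26·24 ≡ 9.
  x = λ² - 0 - 0 = 81 - 0 ≡ 40; y = λ·(0 - 40) - 6 ≡ 3. → (40, 3)
3P: (40, 3) + (0, 6). λ = (6 - 3)/(0 - 40) ≡ 3/1 mod 41. 1⁻¹ ≡ 1 (mod 41) since 1·1 = 1 ≡ 1, so λ ≡ 3.
  x = λ² - 40 - 0 = 9 - 40 ≡ 10; y = λ·(40 - 10) - 3 ≡ 5. → (10, 5)
4P: (10, 5) + (0, 6). λ = (6 - 5)/(0 - 10) ≡ 1/31 mod 41. 31⁻¹ ≡ 4 (mod 41), so λ ≡ 4.
  x = λ² - 10 - 0 = 16 - 10 ≡ 6; y = λ·(10 - 6) - 5 ≡ 11. → (6, 11)
5P: (6, 11) + (0, 6). λ = (6 - 11)/(0 - 6) ≡ 36/35 mod 41. 35⁻¹ ≡ 34 (mod 41), so λ ≡ 35.
  x = λ² - 6 - 0 = 1225 - 6 ≡ 30; y = λ·(6 - 30) - 11 ≡ 10. → (30, 10)
6P: (30, 10) + (0, 6). λ = (6 - 10)/(0 - 30) ≡ 37/11 mod 41. 11⁻¹ ≡ 15 (mod 41), so λ ≡ 22.
  x = λ² - 30 - 0 = 484 - 30 ≡ 3; y = λ·(30 - 3) - 10 ≡ 10. → (3, 10)
7P: (3, 10) + (0, 6). λ = (6 - 10)/(0 - 3) ≡ 37/38 mod 41. 38⁻¹ ≡ 27 (mod 41), so λ ≡ 15.
  x = λ² - 3 - 0 = 225 - 3 ≡ 17; y = λ·(3 - 17) - 10 ≡ 26. → (17, 26)

(17, 26)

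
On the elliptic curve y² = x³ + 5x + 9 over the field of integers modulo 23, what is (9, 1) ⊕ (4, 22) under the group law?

(12, 7)

(9, 1) + (4, 22). λ = (22 - 1)/(4 - 9) ≡ 21/18 mod 23. 18⁻¹ ≡ 9 (mod 23) since 18·9 = 162 ≡ 1, so λ ≡ 5.
  x = λ² - 9 - 4 = 25 - 13 ≡ 12; y = λ·(9 - 12) - 1 ≡ 7. → (12, 7)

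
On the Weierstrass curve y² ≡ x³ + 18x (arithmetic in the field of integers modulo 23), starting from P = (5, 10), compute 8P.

Repeated addition: build up to 8P.
2P: tangent at (5, 10): λ = (3·5² + 18)/(2·10) ≡ 1/20. 20⁻¹ ≡ 15 (mod 23) since 20·15 = 300 ≡ 1, so λ ≡ 1·15 ≡ 15.
  x = λ² - 5 - 5 = 225 - 10 ≡ 8; y = λ·(5 - 8) - 10 ≡ 14. → (8, 14)
3P: (8, 14) + (5, 10). λ = (10 - 14)/(5 - 8) ≡ 19/20 mod 23. 20⁻¹ ≡ 15 (mod 23), so λ ≡ 9.
  x = λ² - 8 - 5 = 81 - 13 ≡ 22; y = λ·(8 - 22) - 14 ≡ 21. → (22, 21)
4P: (22, 21) + (5, 10). λ = (10 - 21)/(5 - 22) ≡ 12/6 mod 23. 6⁻¹ ≡ 4 (mod 23), so λ ≡ 2.
  x = λ² - 22 - 5 = 4 - 27 ≡ 0; y = λ·(22 - 0) - 21 ≡ 0. → (0, 0)
5P: (0, 0) + (5, 10). λ = (10 - 0)/(5 - 0) ≡ 10/5 mod 23. 5⁻¹ ≡ 14 (mod 23) since 5·14 = 70 ≡ 1, so λ ≡ 2.
  x = λ² - 0 - 5 = 4 - 5 ≡ 22; y = λ·(0 - 22) - 0 ≡ 2. → (22, 2)
6P: (22, 2) + (5, 10). λ = (10 - 2)/(5 - 22) ≡ 8/6 mod 23. 6⁻¹ ≡ 4 (mod 23), so λ ≡ 9.
  x = λ² - 22 - 5 = 81 - 27 ≡ 8; y = λ·(22 - 8) - 2 ≡ 9. → (8, 9)
7P: (8, 9) + (5, 10). λ = (10 - 9)/(5 - 8) ≡ 1/20 mod 23. 20⁻¹ ≡ 15 (mod 23) since 20·15 = 300 ≡ 1, so λ ≡ 15.
  x = λ² - 8 - 5 = 225 - 13 ≡ 5; y = λ·(8 - 5) - 9 ≡ 13. → (5, 13)
8P: (5, 13) + (5, 10): same x and y₁ ≡ -y₂, so the sum is O.

O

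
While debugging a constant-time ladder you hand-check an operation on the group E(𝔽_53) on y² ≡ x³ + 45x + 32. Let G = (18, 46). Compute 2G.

tangent at (18, 46): λ = (3·18² + 45)/(2·46) ≡ 10/39. 39⁻¹ ≡ 34 (mod 53), so λ ≡ 10·34 ≡ 22.
  x = λ² - 18 - 18 = 484 - 36 ≡ 24; y = λ·(18 - 24) - 46 ≡ 34. → (24, 34)

(24, 34)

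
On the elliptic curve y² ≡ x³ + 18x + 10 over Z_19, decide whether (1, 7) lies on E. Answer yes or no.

no

y² = 7² ≡ 11; x³ + 18x + 10 = 29 ≡ 10 (mod 19). 11 ≠ 10.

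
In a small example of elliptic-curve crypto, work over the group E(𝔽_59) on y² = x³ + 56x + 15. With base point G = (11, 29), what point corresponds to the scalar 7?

Repeated addition: build up to 7G.
2G: tangent at (11, 29): λ = (3·11² + 56)/(2·29) ≡ 6/58. 58⁻¹ ≡ 58 (mod 59), so λ ≡ 6·58 ≡ 53.
  x = λ² - 11 - 11 = 2809 - 22 ≡ 14; y = λ·(11 - 14) - 29 ≡ 48. → (14, 48)
3G: (14, 48) + (11, 29). λ = (29 - 48)/(11 - 14) ≡ 40/56 mod 59. 56⁻¹ ≡ 39 (mod 59), so λ ≡ 26.
  x = λ² - 14 - 11 = 676 - 25 ≡ 2; y = λ·(14 - 2) - 48 ≡ 28. → (2, 28)
4G: (2, 28) + (11, 29). λ = (29 - 28)/(11 - 2) ≡ 1/9 mod 59. 9⁻¹ ≡ 46 (mod 59), so λ ≡ 46.
  x = λ² - 2 - 11 = 2116 - 13 ≡ 38; y = λ·(2 - 38) - 28 ≡ 27. → (38, 27)
5G: (38, 27) + (11, 29). λ = (29 - 27)/(11 - 38) ≡ 2/32 mod 59. 32⁻¹ ≡ 24 (mod 59) since 32·24 = 768 ≡ 1, so λ ≡ 48.
  x = λ² - 38 - 11 = 2304 - 49 ≡ 13; y = λ·(38 - 13) - 27 ≡ 52. → (13, 52)
6G: (13, 52) + (11, 29). λ = (29 - 52)/(11 - 13) ≡ 36/57 mod 59. 57⁻¹ ≡ 29 (mod 59) since 57·29 = 1653 ≡ 1, so λ ≡ 41.
  x = λ² - 13 - 11 = 1681 - 24 ≡ 5; y = λ·(13 - 5) - 52 ≡ 40. → (5, 40)
7G: (5, 40) + (11, 29). λ = (29 - 40)/(11 - 5) ≡ 48/6 mod 59. 6⁻¹ ≡ 10 (mod 59), so λ ≡ 8.
  x = λ² - 5 - 11 = 64 - 16 ≡ 48; y = λ·(5 - 48) - 40 ≡ 29. → (48, 29)

(48, 29)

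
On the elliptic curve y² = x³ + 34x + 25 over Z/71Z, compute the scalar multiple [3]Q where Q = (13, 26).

(16, 11)

Repeated addition: build up to 3Q.
2Q: tangent at (13, 26): λ = (3·13² + 34)/(2·26) ≡ 44/52. 52⁻¹ ≡ 56 (mod 71), so λ ≡ 44·56 ≡ 50.
  x = λ² - 13 - 13 = 2500 - 26 ≡ 60; y = λ·(13 - 60) - 26 ≡ 38. → (60, 38)
3Q: (60, 38) + (13, 26). λ = (26 - 38)/(13 - 60) ≡ 59/24 mod 71. 24⁻¹ ≡ 3 (mod 71) since 24·3 = 72 ≡ 1, so λ ≡ 35.
  x = λ² - 60 - 13 = 1225 - 73 ≡ 16; y = λ·(60 - 16) - 38 ≡ 11. → (16, 11)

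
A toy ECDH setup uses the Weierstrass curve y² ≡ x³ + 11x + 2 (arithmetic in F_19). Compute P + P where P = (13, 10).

tangent at (13, 10): λ = (3·13² + 11)/(2·10) ≡ 5/1. 1⁻¹ ≡ 1 (mod 19), so λ ≡ 5·1 ≡ 5.
  x = λ² - 13 - 13 = 25 - 26 ≡ 18; y = λ·(13 - 18) - 10 ≡ 3. → (18, 3)

(18, 3)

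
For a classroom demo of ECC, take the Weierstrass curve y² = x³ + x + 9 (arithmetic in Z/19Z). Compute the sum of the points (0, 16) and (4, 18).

(1, 12)

(0, 16) + (4, 18). λ = (18 - 16)/(4 - 0) ≡ 2/4 mod 19. 4⁻¹ ≡ 5 (mod 19), so λ ≡ 10.
  x = λ² - 0 - 4 = 100 - 4 ≡ 1; y = λ·(0 - 1) - 16 ≡ 12. → (1, 12)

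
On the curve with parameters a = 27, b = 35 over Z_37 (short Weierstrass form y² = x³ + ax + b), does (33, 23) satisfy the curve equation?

yes

y² = 23² ≡ 11; x³ + 27x + 35 = 36863 ≡ 11 (mod 37). 11 = 11.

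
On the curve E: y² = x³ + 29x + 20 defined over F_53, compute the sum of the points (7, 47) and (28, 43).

(7, 47) + (28, 43). λ = (43 - 47)/(28 - 7) ≡ 49/21 mod 53. 21⁻¹ ≡ 48 (mod 53), so λ ≡ 20.
  x = λ² - 7 - 28 = 400 - 35 ≡ 47; y = λ·(7 - 47) - 47 ≡ 1. → (47, 1)

(47, 1)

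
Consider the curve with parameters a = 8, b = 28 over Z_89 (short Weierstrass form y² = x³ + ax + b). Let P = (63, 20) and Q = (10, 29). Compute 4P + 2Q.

First 4P:
Repeated addition: build up to 4P.
2P: tangent at (63, 20): λ = (3·63² + 8)/(2·20) ≡ 78/40. 40⁻¹ ≡ 69 (mod 89), so λ ≡ 78·69 ≡ 42.
  x = λ² - 63 - 63 = 1764 - 126 ≡ 36; y = λ·(63 - 36) - 20 ≡ 46. → (36, 46)
3P: (36, 46) + (63, 20). λ = (20 - 46)/(63 - 36) ≡ 63/27 mod 89. 27⁻¹ ≡ 33 (mod 89), so λ ≡ 32.
  x = λ² - 36 - 63 = 1024 - 99 ≡ 35; y = λ·(36 - 35) - 46 ≡ 75. → (35, 75)
4P: (35, 75) + (63, 20). λ = (20 - 75)/(63 - 35) ≡ 34/28 mod 89. 28⁻¹ ≡ 35 (mod 89) since 28·35 = 980 ≡ 1, so λ ≡ 33.
  x = λ² - 35 - 63 = 1089 - 98 ≡ 12; y = λ·(35 - 12) - 75 ≡ 61. → (12, 61)
4P = (12, 61).
Next 2Q:
Repeated addition: build up to 2Q.
2Q: tangent at (10, 29): λ = (3·10² + 8)/(2·29) ≡ 41/58. 58⁻¹ ≡ 66 (mod 89) since 58·66 = 3828 ≡ 1, so λ ≡ 41·66 ≡ 36.
  x = λ² - 10 - 10 = 1296 - 20 ≡ 30; y = λ·(10 - 30) - 29 ≡ 52. → (30, 52)
2Q = (30, 52).
Finally 4P + 2Q:
(12, 61) + (30, 52). λ = (52 - 61)/(30 - 12) ≡ 80/18 mod 89. 18⁻¹ ≡ 5 (mod 89) since 18·5 = 90 ≡ 1, so λ ≡ 44.
  x = λ² - 12 - 30 = 1936 - 42 ≡ 25; y = λ·(12 - 25) - 61 ≡ 79. → (25, 79)

(25, 79)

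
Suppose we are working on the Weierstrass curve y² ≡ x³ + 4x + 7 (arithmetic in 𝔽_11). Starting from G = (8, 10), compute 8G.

Repeated addition: build up to 8G.
2G: tangent at (8, 10): λ = (3·8² + 4)/(2·10) ≡ 9/9. 9⁻¹ ≡ 5 (mod 11) since 9·5 = 45 ≡ 1, so λ ≡ 9·5 ≡ 1.
  x = λ² - 8 - 8 = 1 - 16 ≡ 7; y = λ·(8 - 7) - 10 ≡ 2. → (7, 2)
3G: (7, 2) + (8, 10). λ = (10 - 2)/(8 - 7) ≡ 8/1 mod 11. 1⁻¹ ≡ 1 (mod 11), so λ ≡ 8.
  x = λ² - 7 - 8 = 64 - 15 ≡ 5; y = λ·(7 - 5) - 2 ≡ 3. → (5, 3)
4G: (5, 3) + (8, 10). λ = (10 - 3)/(8 - 5) ≡ 7/3 mod 11. 3⁻¹ ≡ 4 (mod 11) since 3·4 = 12 ≡ 1, so λ ≡ 6.
  x = λ² - 5 - 8 = 36 - 13 ≡ 1; y = λ·(5 - 1) - 3 ≡ 10. → (1, 10)
5G: (1, 10) + (8, 10). λ = (10 - 10)/(8 - 1) ≡ 0/7 mod 11. 7⁻¹ ≡ 8 (mod 11), so λ ≡ 0.
  x = λ² - 1 - 8 = 0 - 9 ≡ 2; y = λ·(1 - 2) - 10 ≡ 1. → (2, 1)
6G: (2, 1) + (8, 10). λ = (10 - 1)/(8 - 2) ≡ 9/6 mod 11. 6⁻¹ ≡ 2 (mod 11) since 6·2 = 12 ≡ 1, so λ ≡ 7.
  x = λ² - 2 - 8 = 49 - 10 ≡ 6; y = λ·(2 - 6) - 1 ≡ 4. → (6, 4)
7G: (6, 4) + (8, 10). λ = (10 - 4)/(8 - 6) ≡ 6/2 mod 11. 2⁻¹ ≡ 6 (mod 11), so λ ≡ 3.
  x = λ² - 6 - 8 = 9 - 14 ≡ 6; y = λ·(6 - 6) - 4 ≡ 7. → (6, 7)
8G: (6, 7) + (8, 10). λ = (10 - 7)/(8 - 6) ≡ 3/2 mod 11. 2⁻¹ ≡ 6 (mod 11), so λ ≡ 7.
  x = λ² - 6 - 8 = 49 - 14 ≡ 2; y = λ·(6 - 2) - 7 ≡ 10. → (2, 10)

(2, 10)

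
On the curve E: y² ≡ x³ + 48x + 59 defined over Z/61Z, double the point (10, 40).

(25, 32)

tangent at (10, 40): λ = (3·10² + 48)/(2·40) ≡ 43/19. 19⁻¹ ≡ 45 (mod 61), so λ ≡ 43·45 ≡ 44.
  x = λ² - 10 - 10 = 1936 - 20 ≡ 25; y = λ·(10 - 25) - 40 ≡ 32. → (25, 32)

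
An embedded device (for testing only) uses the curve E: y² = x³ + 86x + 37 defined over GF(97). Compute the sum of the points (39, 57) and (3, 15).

(86, 66)

(39, 57) + (3, 15). λ = (15 - 57)/(3 - 39) ≡ 55/61 mod 97. 61⁻¹ ≡ 35 (mod 97) since 61·35 = 2135 ≡ 1, so λ ≡ 82.
  x = λ² - 39 - 3 = 6724 - 42 ≡ 86; y = λ·(39 - 86) - 57 ≡ 66. → (86, 66)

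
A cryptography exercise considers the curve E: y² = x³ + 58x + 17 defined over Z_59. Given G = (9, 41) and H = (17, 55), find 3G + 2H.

First 3G:
Repeated addition: build up to 3G.
2G: tangent at (9, 41): λ = (3·9² + 58)/(2·41) ≡ 6/23. 23⁻¹ ≡ 18 (mod 59), so λ ≡ 6·18 ≡ 49.
  x = λ² - 9 - 9 = 2401 - 18 ≡ 23; y = λ·(9 - 23) - 41 ≡ 40. → (23, 40)
3G: (23, 40) + (9, 41). λ = (41 - 40)/(9 - 23) ≡ 1/45 mod 59. 45⁻¹ ≡ 21 (mod 59), so λ ≡ 21.
  x = λ² - 23 - 9 = 441 - 32 ≡ 55; y = λ·(23 - 55) - 40 ≡ 55. → (55, 55)
3G = (55, 55).
Next 2H:
Repeated addition: build up to 2H.
2H: tangent at (17, 55): λ = (3·17² + 58)/(2·55) ≡ 40/51. 51⁻¹ ≡ 22 (mod 59), so λ ≡ 40·22 ≡ 54.
  x = λ² - 17 - 17 = 2916 - 34 ≡ 50; y = λ·(17 - 50) - 55 ≡ 51. → (50, 51)
2H = (50, 51).
Finally 3G + 2H:
(55, 55) + (50, 51). λ = (51 - 55)/(50 - 55) ≡ 55/54 mod 59. 54⁻¹ ≡ 47 (mod 59), so λ ≡ 48.
  x = λ² - 55 - 50 = 2304 - 105 ≡ 16; y = λ·(55 - 16) - 55 ≡ 47. → (16, 47)

(16, 47)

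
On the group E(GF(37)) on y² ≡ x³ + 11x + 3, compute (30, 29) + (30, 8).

O

The two points share x = 30 and their y-coordinates satisfy 29 + 8 ≡ 0 (mod 37), so they are inverses. Their sum is O.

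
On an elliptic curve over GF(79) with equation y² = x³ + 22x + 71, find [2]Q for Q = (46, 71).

(77, 16)

tangent at (46, 71): λ = (3·46² + 22)/(2·71) ≡ 50/63. 63⁻¹ ≡ 74 (mod 79), so λ ≡ 50·74 ≡ 66.
  x = λ² - 46 - 46 = 4356 - 92 ≡ 77; y = λ·(46 - 77) - 71 ≡ 16. → (77, 16)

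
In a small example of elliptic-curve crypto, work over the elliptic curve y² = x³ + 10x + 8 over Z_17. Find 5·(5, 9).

Write Q = (5, 9).
Double-and-add on 5 = (101)₂. Start with Q = (5, 9) for the leading 1-bit.
double: tangent at (5, 9): λ = (3·5² + 10)/(2·9) ≡ 0/1. 1⁻¹ ≡ 1 (mod 17), so λ ≡ 0·1 ≡ 0.
  x = λ² - 5 - 5 = 0 - 10 ≡ 7; y = λ·(5 - 7) - 9 ≡ 8. → (7, 8)
double: tangent at (7, 8): λ = (3·7² + 10)/(2·8) ≡ 4/16. 16⁻¹ ≡ 16 (mod 17) since 16·16 = 256 ≡ 1, so λ ≡ 4·16 ≡ 13.
  x = λ² - 7 - 7 = 169 - 14 ≡ 2; y = λ·(7 - 2) - 8 ≡ 6. → (2, 6)
add Q: (2, 6) + (5, 9). λ = (9 - 6)/(5 - 2) ≡ 3/3 mod 17. 3⁻¹ ≡ 6 (mod 17), so λ ≡ 1.
  x = λ² - 2 - 5 = 1 - 7 ≡ 11; y = λ·(2 - 11) - 6 ≡ 2. → (11, 2)

(11, 2)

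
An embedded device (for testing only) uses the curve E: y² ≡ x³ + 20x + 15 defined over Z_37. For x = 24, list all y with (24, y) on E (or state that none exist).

x³ + 20x + 15 = 14319 ≡ 0 (mod 37).
Only y = 0 satisfies y² ≡ 0.

0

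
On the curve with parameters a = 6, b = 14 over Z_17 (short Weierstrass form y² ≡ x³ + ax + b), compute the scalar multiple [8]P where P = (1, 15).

Repeated addition: build up to 8P.
2P: tangent at (1, 15): λ = (3·1² + 6)/(2·15) ≡ 9/13. 13⁻¹ ≡ 4 (mod 17), so λ ≡ 9·4 ≡ 2.
  x = λ² - 1 - 1 = 4 - 2 ≡ 2; y = λ·(1 - 2) - 15 ≡ 0. → (2, 0)
3P: (2, 0) + (1, 15). λ = (15 - 0)/(1 - 2) ≡ 15/16 mod 17. 16⁻¹ ≡ 16 (mod 17) since 16·16 = 256 ≡ 1, so λ ≡ 2.
  x = λ² - 2 - 1 = 4 - 3 ≡ 1; y = λ·(2 - 1) - 0 ≡ 2. → (1, 2)
4P: (1, 2) + (1, 15): same x and y₁ ≡ -y₂, so the sum is the point at infinity.
5P: the point at infinity + (1, 15) = (1, 15) (identity).
6P: tangent at (1, 15): λ = (3·1² + 6)/(2·15) ≡ 9/13. 13⁻¹ ≡ 4 (mod 17) since 13·4 = 52 ≡ 1, so λ ≡ 9·4 ≡ 2.
  x = λ² - 1 - 1 = 4 - 2 ≡ 2; y = λ·(1 - 2) - 15 ≡ 0. → (2, 0)
7P: (2, 0) + (1, 15). λ = (15 - 0)/(1 - 2) ≡ 15/16 mod 17. 16⁻¹ ≡ 16 (mod 17), so λ ≡ 2.
  x = λ² - 2 - 1 = 4 - 3 ≡ 1; y = λ·(2 - 1) - 0 ≡ 2. → (1, 2)
8P: (1, 2) + (1, 15): same x and y₁ ≡ -y₂, so the sum is the point at infinity.

O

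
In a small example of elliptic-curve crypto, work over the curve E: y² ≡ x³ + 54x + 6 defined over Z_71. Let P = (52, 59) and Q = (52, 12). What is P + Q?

The two points share x = 52 and their y-coordinates satisfy 59 + 12 ≡ 0 (mod 71), so they are inverses. Their sum is 𝒪.

O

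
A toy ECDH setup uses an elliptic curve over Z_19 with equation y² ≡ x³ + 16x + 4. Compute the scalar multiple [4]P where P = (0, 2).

Repeated addition: build up to 4P.
2P: tangent at (0, 2): λ = (3·0² + 16)/(2·2) ≡ 16/4. 4⁻¹ ≡ 5 (mod 19), so λ ≡ 16·5 ≡ 4.
  x = λ² - 0 - 0 = 16 - 0 ≡ 16; y = λ·(0 - 16) - 2 ≡ 10. → (16, 10)
3P: (16, 10) + (0, 2). λ = (2 - 10)/(0 - 16) ≡ 11/3 mod 19. 3⁻¹ ≡ 13 (mod 19) since 3·13 = 39 ≡ 1, so λ ≡ 10.
  x = λ² - 16 - 0 = 100 - 16 ≡ 8; y = λ·(16 - 8) - 10 ≡ 13. → (8, 13)
4P: (8, 13) + (0, 2). λ = (2 - 13)/(0 - 8) ≡ 8/11 mod 19. 11⁻¹ ≡ 7 (mod 19) since 11·7 = 77 ≡ 1, so λ ≡ 18.
  x = λ² - 8 - 0 = 324 - 8 ≡ 12; y = λ·(8 - 12) - 13 ≡ 10. → (12, 10)

(12, 10)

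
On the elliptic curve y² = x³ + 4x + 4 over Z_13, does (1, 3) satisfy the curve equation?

y² = 3² ≡ 9; x³ + 4x + 4 = 9 ≡ 9 (mod 13). 9 = 9.

yes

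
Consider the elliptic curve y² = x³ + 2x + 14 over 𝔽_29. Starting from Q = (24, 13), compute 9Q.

Double-and-add on 9 = (1001)₂. Start with Q = (24, 13) for the leading 1-bit.
double: tangent at (24, 13): λ = (3·24² + 2)/(2·13) ≡ 19/26. 26⁻¹ ≡ 19 (mod 29), so λ ≡ 19·19 ≡ 13.
  x = λ² - 24 - 24 = 169 - 48 ≡ 5; y = λ·(24 - 5) - 13 ≡ 2. → (5, 2)
double: tangent at (5, 2): λ = (3·5² + 2)/(2·2) ≡ 19/4. 4⁻¹ ≡ 22 (mod 29), so λ ≡ 19·22 ≡ 12.
  x = λ² - 5 - 5 = 144 - 10 ≡ 18; y = λ·(5 - 18) - 2 ≡ 16. → (18, 16)
double: tangent at (18, 16): λ = (3·18² + 2)/(2·16) ≡ 17/3. 3⁻¹ ≡ 10 (mod 29), so λ ≡ 17·10 ≡ 25.
  x = λ² - 18 - 18 = 625 - 36 ≡ 9; y = λ·(18 - 9) - 16 ≡ 6. → (9, 6)
add Q: (9, 6) + (24, 13). λ = (13 - 6)/(24 - 9) ≡ 7/15 mod 29. 15⁻¹ ≡ 2 (mod 29), so λ ≡ 14.
  x = λ² - 9 - 24 = 196 - 33 ≡ 18; y = λ·(9 - 18) - 6 ≡ 13. → (18, 13)

(18, 13)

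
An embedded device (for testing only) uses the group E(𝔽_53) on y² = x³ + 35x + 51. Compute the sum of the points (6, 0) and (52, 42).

(6, 0) + (52, 42). λ = (42 - 0)/(52 - 6) ≡ 42/46 mod 53. 46⁻¹ ≡ 15 (mod 53), so λ ≡ 47.
  x = λ² - 6 - 52 = 2209 - 58 ≡ 31; y = λ·(6 - 31) - 0 ≡ 44. → (31, 44)

(31, 44)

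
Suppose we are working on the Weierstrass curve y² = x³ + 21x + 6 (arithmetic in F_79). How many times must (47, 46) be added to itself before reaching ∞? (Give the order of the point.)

2P: tangent at (47, 46): λ = (3·47² + 21)/(2·46) ≡ 12/13. 13⁻¹ ≡ 73 (mod 79), so λ ≡ 12·73 ≡ 7.
  x = λ² - 47 - 47 = 49 - 94 ≡ 34; y = λ·(47 - 34) - 46 ≡ 45. → (34, 45)
3P: (34, 45) + (47, 46). λ = (46 - 45)/(47 - 34) ≡ 1/13 mod 79. 13⁻¹ ≡ 73 (mod 79), so λ ≡ 73.
  x = λ² - 34 - 47 = 5329 - 81 ≡ 34; y = λ·(34 - 34) - 45 ≡ 34. → (34, 34)
4P: (34, 34) + (47, 46). λ = (46 - 34)/(47 - 34) ≡ 12/13 mod 79. 13⁻¹ ≡ 73 (mod 79), so λ ≡ 7.
  x = λ² - 34 - 47 = 49 - 81 ≡ 47; y = λ·(34 - 47) - 34 ≡ 33. → (47, 33)
5P: (47, 33) + (47, 46): same x and y₁ ≡ -y₂, so the sum is ∞.
5P = ∞, so the order is 5.

5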